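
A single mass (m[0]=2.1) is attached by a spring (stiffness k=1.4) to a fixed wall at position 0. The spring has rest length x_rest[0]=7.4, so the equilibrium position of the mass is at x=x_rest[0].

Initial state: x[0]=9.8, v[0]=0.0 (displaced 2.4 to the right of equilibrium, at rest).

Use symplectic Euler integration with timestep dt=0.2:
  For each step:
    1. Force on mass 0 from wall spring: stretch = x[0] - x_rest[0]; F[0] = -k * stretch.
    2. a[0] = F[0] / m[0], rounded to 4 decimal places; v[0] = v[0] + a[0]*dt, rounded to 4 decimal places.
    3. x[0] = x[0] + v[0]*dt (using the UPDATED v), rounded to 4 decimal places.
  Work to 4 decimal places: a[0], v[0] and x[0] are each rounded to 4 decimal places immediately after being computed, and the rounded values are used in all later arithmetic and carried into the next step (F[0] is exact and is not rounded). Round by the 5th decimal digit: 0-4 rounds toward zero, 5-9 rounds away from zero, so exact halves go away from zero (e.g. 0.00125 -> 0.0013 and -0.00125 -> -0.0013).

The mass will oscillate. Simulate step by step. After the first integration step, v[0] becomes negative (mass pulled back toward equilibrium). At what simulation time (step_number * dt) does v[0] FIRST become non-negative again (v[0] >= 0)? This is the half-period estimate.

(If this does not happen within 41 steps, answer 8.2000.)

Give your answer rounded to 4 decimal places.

Step 0: x=[9.8000] v=[0.0000]
Step 1: x=[9.7360] v=[-0.3200]
Step 2: x=[9.6097] v=[-0.6315]
Step 3: x=[9.4245] v=[-0.9261]
Step 4: x=[9.1853] v=[-1.1960]
Step 5: x=[8.8985] v=[-1.4340]
Step 6: x=[8.5717] v=[-1.6338]
Step 7: x=[8.2137] v=[-1.7900]
Step 8: x=[7.8340] v=[-1.8985]
Step 9: x=[7.4427] v=[-1.9564]
Step 10: x=[7.0503] v=[-1.9621]
Step 11: x=[6.6672] v=[-1.9155]
Step 12: x=[6.3036] v=[-1.8178]
Step 13: x=[5.9693] v=[-1.6716]
Step 14: x=[5.6731] v=[-1.4808]
Step 15: x=[5.4230] v=[-1.2505]
Step 16: x=[5.2256] v=[-0.9869]
Step 17: x=[5.0862] v=[-0.6970]
Step 18: x=[5.0085] v=[-0.3885]
Step 19: x=[4.9946] v=[-0.0696]
Step 20: x=[5.0448] v=[0.2511]
First v>=0 after going negative at step 20, time=4.0000

Answer: 4.0000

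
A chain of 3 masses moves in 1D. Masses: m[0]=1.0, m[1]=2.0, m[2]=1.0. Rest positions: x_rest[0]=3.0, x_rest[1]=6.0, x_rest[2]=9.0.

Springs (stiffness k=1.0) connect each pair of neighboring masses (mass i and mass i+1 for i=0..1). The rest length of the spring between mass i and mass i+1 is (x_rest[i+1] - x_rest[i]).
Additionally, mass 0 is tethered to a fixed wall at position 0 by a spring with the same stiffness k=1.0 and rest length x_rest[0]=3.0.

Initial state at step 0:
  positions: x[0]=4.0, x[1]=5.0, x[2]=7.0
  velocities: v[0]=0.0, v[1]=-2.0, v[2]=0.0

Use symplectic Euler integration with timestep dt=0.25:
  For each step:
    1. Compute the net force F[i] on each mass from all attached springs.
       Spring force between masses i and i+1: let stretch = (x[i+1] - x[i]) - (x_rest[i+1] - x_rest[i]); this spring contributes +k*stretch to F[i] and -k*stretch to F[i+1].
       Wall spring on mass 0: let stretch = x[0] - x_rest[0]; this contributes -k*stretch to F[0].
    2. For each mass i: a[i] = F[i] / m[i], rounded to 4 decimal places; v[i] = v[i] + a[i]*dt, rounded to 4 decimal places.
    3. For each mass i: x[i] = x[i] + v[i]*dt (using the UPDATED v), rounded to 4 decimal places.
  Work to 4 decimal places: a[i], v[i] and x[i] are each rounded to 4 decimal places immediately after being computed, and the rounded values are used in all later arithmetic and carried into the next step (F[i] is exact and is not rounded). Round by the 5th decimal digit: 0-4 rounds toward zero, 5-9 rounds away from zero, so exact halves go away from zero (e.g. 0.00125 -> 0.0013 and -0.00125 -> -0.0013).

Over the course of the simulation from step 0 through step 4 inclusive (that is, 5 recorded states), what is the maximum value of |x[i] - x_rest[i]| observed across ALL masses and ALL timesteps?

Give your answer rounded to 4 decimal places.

Step 0: x=[4.0000 5.0000 7.0000] v=[0.0000 -2.0000 0.0000]
Step 1: x=[3.8125 4.5313 7.0625] v=[-0.7500 -1.8750 0.2500]
Step 2: x=[3.4317 4.1192 7.1543] v=[-1.5234 -1.6485 0.3672]
Step 3: x=[2.8793 3.7804 7.2439] v=[-2.2095 -1.3551 0.3584]
Step 4: x=[2.2033 3.5217 7.3045] v=[-2.7041 -1.0348 0.2425]
Max displacement = 2.4783

Answer: 2.4783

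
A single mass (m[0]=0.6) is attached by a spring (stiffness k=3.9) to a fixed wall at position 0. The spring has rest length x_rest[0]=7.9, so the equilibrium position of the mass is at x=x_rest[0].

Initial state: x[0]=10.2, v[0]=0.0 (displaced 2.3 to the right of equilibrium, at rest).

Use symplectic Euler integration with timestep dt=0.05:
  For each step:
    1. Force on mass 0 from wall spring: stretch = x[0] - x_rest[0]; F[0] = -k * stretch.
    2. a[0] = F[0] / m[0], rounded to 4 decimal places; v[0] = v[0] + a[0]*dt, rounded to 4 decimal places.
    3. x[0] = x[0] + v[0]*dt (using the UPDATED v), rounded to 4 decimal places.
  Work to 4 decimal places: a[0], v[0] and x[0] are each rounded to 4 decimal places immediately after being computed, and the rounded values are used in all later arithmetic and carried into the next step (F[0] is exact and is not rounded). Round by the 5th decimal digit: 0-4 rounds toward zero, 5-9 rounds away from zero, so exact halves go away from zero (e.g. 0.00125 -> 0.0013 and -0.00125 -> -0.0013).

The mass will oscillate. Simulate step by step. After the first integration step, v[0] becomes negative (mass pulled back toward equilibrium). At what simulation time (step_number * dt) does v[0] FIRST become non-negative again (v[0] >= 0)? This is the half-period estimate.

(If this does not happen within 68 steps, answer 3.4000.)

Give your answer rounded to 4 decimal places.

Step 0: x=[10.2000] v=[0.0000]
Step 1: x=[10.1626] v=[-0.7475]
Step 2: x=[10.0885] v=[-1.4828]
Step 3: x=[9.9788] v=[-2.1941]
Step 4: x=[9.8353] v=[-2.8697]
Step 5: x=[9.6604] v=[-3.4987]
Step 6: x=[9.4569] v=[-4.0708]
Step 7: x=[9.2281] v=[-4.5768]
Step 8: x=[8.9777] v=[-5.0084]
Step 9: x=[8.7098] v=[-5.3587]
Step 10: x=[8.4287] v=[-5.6219]
Step 11: x=[8.1390] v=[-5.7937]
Step 12: x=[7.8454] v=[-5.8714]
Step 13: x=[7.5527] v=[-5.8537]
Step 14: x=[7.2657] v=[-5.7408]
Step 15: x=[6.9890] v=[-5.5347]
Step 16: x=[6.7271] v=[-5.2386]
Step 17: x=[6.4842] v=[-4.8574]
Step 18: x=[6.2643] v=[-4.3973]
Step 19: x=[6.0710] v=[-3.8657]
Step 20: x=[5.9074] v=[-3.2713]
Step 21: x=[5.7762] v=[-2.6237]
Step 22: x=[5.6795] v=[-1.9335]
Step 23: x=[5.6189] v=[-1.2118]
Step 24: x=[5.5954] v=[-0.4704]
Step 25: x=[5.6093] v=[0.2786]
First v>=0 after going negative at step 25, time=1.2500

Answer: 1.2500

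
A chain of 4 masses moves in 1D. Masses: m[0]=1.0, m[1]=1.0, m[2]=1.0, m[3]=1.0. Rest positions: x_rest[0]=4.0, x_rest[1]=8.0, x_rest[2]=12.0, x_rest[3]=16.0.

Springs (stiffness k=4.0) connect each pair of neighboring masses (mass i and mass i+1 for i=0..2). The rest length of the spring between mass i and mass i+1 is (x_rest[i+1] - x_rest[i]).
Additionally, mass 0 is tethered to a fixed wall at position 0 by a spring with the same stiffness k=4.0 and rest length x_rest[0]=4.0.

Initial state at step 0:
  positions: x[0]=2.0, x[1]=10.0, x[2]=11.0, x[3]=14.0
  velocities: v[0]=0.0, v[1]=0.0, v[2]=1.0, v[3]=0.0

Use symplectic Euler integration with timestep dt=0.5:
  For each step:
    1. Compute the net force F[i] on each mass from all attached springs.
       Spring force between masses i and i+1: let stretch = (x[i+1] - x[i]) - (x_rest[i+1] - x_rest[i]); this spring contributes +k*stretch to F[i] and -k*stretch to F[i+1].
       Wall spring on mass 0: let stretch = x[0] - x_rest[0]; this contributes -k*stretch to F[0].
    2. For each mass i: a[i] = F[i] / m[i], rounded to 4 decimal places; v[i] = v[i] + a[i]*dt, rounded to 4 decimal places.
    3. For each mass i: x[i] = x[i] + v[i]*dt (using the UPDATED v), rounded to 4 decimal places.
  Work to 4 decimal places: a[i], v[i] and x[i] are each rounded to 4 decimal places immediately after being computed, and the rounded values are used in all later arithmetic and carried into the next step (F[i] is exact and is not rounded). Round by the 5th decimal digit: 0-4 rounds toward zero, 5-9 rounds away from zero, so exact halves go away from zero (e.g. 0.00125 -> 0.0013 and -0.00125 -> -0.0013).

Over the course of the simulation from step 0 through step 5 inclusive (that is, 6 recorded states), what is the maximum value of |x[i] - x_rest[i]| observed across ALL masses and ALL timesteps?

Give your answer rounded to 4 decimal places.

Step 0: x=[2.0000 10.0000 11.0000 14.0000] v=[0.0000 0.0000 1.0000 0.0000]
Step 1: x=[8.0000 3.0000 13.5000 15.0000] v=[12.0000 -14.0000 5.0000 2.0000]
Step 2: x=[1.0000 11.5000 7.0000 18.5000] v=[-14.0000 17.0000 -13.0000 7.0000]
Step 3: x=[3.5000 5.0000 16.5000 14.5000] v=[5.0000 -13.0000 19.0000 -8.0000]
Step 4: x=[4.0000 8.5000 12.5000 16.5000] v=[1.0000 7.0000 -8.0000 4.0000]
Step 5: x=[5.0000 11.5000 8.5000 18.5000] v=[2.0000 6.0000 -8.0000 4.0000]
Max displacement = 5.0000

Answer: 5.0000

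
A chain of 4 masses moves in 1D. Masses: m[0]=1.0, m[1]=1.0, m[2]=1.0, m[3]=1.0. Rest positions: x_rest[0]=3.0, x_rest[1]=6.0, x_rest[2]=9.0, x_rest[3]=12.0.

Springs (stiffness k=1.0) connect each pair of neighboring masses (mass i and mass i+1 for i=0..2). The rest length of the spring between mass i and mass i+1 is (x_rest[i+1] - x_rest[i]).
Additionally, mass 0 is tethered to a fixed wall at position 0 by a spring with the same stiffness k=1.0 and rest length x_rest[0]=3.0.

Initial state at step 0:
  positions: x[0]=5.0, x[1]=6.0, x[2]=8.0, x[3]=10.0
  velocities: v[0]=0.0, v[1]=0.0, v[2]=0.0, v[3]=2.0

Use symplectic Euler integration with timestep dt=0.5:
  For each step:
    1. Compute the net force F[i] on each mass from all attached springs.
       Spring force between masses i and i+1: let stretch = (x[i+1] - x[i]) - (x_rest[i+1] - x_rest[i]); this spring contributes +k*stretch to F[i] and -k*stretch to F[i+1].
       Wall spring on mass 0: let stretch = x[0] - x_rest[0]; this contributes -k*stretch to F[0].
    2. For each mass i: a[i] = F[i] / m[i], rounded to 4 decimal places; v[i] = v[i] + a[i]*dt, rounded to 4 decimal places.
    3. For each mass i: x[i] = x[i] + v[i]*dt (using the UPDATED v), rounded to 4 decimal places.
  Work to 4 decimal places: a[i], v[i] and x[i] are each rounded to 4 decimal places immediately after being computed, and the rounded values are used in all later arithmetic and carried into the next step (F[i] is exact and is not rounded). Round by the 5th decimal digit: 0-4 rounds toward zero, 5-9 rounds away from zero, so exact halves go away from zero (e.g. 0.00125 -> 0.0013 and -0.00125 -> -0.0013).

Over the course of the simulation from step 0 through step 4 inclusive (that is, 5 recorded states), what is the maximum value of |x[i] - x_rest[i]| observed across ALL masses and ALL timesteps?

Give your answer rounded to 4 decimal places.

Answer: 2.0079

Derivation:
Step 0: x=[5.0000 6.0000 8.0000 10.0000] v=[0.0000 0.0000 0.0000 2.0000]
Step 1: x=[4.0000 6.2500 8.0000 11.2500] v=[-2.0000 0.5000 0.0000 2.5000]
Step 2: x=[2.5625 6.3750 8.3750 12.4375] v=[-2.8750 0.2500 0.7500 2.3750]
Step 3: x=[1.4375 6.0469 9.2657 13.3594] v=[-2.2500 -0.6563 1.7813 1.8438]
Step 4: x=[1.1055 5.3711 10.3751 14.0079] v=[-0.6641 -1.3516 2.2188 1.2970]
Max displacement = 2.0079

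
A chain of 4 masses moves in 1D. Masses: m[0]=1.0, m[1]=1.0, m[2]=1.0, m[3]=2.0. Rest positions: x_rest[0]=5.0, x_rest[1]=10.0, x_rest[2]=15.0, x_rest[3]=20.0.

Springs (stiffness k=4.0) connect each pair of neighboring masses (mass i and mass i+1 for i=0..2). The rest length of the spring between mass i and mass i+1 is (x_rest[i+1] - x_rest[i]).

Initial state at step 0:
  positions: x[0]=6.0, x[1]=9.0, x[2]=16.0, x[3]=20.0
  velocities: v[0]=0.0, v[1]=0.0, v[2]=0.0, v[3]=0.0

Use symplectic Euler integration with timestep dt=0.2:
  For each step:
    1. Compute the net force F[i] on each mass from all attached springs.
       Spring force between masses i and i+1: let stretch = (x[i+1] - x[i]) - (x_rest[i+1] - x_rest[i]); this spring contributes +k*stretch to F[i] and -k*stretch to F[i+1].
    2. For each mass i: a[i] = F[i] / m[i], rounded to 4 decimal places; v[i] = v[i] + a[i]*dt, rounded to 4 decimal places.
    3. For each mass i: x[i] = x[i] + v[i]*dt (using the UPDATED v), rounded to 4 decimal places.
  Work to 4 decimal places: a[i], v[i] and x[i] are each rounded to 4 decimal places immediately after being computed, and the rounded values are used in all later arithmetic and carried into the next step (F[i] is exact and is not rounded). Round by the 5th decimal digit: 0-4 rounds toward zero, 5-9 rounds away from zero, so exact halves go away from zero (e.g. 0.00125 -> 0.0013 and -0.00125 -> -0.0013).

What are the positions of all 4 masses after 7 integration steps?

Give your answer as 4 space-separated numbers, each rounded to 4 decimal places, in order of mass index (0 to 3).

Step 0: x=[6.0000 9.0000 16.0000 20.0000] v=[0.0000 0.0000 0.0000 0.0000]
Step 1: x=[5.6800 9.6400 15.5200 20.0800] v=[-1.6000 3.2000 -2.4000 0.4000]
Step 2: x=[5.1936 10.5872 14.8288 20.1952] v=[-2.4320 4.7360 -3.4560 0.5760]
Step 3: x=[4.7702 11.3501 14.3176 20.2811] v=[-2.1171 3.8144 -2.5562 0.4294]
Step 4: x=[4.5996 11.5350 14.2857 20.2899] v=[-0.8532 0.9245 -0.1594 0.0440]
Step 5: x=[4.7386 11.0503 14.7744 20.2184] v=[0.6951 -2.4233 2.4434 -0.3577]
Step 6: x=[5.0875 10.1516 15.5383 20.1113] v=[1.7445 -4.4934 3.8193 -0.5353]
Step 7: x=[5.4467 9.3045 16.1720 20.0384] v=[1.7958 -4.2353 3.1683 -0.3645]

Answer: 5.4467 9.3045 16.1720 20.0384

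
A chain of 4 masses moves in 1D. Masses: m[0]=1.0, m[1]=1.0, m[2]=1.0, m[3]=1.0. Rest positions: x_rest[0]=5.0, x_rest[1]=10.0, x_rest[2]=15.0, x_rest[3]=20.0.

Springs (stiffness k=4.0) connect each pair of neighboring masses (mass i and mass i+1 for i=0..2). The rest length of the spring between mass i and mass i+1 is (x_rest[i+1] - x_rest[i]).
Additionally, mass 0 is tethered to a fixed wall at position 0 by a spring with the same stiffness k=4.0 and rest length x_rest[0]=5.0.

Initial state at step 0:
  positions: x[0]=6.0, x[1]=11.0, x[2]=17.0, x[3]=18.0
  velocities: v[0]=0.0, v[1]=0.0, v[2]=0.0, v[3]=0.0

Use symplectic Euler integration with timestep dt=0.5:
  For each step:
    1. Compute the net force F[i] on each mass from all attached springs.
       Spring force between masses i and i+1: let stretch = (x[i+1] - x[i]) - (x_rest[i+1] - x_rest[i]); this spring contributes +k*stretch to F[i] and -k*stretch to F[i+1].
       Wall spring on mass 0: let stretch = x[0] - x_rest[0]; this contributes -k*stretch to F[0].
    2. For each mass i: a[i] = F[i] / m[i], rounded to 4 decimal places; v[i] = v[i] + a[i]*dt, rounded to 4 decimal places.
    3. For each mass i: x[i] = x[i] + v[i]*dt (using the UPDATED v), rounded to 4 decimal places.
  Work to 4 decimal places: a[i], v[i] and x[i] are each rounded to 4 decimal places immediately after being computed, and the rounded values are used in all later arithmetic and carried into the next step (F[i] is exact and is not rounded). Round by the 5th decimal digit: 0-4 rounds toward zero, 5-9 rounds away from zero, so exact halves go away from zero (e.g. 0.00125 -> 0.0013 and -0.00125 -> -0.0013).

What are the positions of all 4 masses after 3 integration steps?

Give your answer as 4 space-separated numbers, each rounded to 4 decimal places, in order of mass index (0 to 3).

Answer: 1.0000 11.0000 15.0000 21.0000

Derivation:
Step 0: x=[6.0000 11.0000 17.0000 18.0000] v=[0.0000 0.0000 0.0000 0.0000]
Step 1: x=[5.0000 12.0000 12.0000 22.0000] v=[-2.0000 2.0000 -10.0000 8.0000]
Step 2: x=[6.0000 6.0000 17.0000 21.0000] v=[2.0000 -12.0000 10.0000 -2.0000]
Step 3: x=[1.0000 11.0000 15.0000 21.0000] v=[-10.0000 10.0000 -4.0000 0.0000]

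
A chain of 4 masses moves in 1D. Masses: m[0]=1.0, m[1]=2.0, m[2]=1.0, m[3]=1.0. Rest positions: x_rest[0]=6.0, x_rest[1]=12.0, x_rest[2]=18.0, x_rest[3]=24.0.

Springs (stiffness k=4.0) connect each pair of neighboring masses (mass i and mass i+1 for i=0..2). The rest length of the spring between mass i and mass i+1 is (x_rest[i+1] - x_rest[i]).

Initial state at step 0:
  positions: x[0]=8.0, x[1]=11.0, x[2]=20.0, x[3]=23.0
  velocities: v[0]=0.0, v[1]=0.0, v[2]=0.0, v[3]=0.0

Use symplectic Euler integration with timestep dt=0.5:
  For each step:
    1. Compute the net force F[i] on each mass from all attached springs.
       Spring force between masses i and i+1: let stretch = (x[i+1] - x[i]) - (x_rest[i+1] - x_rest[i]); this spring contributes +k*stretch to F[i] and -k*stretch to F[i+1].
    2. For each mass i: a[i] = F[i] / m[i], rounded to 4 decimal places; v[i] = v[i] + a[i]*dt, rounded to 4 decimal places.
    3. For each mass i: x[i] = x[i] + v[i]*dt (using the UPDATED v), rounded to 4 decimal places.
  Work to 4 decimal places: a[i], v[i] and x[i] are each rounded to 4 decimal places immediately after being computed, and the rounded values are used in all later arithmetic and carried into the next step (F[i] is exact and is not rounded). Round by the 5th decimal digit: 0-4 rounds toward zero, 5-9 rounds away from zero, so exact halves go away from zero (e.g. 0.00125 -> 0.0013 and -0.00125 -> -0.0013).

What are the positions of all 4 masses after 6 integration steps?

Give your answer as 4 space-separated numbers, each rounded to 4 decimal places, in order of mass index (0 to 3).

Answer: 5.7500 11.7500 22.2500 21.5000

Derivation:
Step 0: x=[8.0000 11.0000 20.0000 23.0000] v=[0.0000 0.0000 0.0000 0.0000]
Step 1: x=[5.0000 14.0000 14.0000 26.0000] v=[-6.0000 6.0000 -12.0000 6.0000]
Step 2: x=[5.0000 12.5000 20.0000 23.0000] v=[0.0000 -3.0000 12.0000 -6.0000]
Step 3: x=[6.5000 11.0000 21.5000 23.0000] v=[3.0000 -3.0000 3.0000 0.0000]
Step 4: x=[6.5000 12.5000 14.0000 27.5000] v=[0.0000 3.0000 -15.0000 9.0000]
Step 5: x=[6.5000 11.7500 18.5000 24.5000] v=[0.0000 -1.5000 9.0000 -6.0000]
Step 6: x=[5.7500 11.7500 22.2500 21.5000] v=[-1.5000 0.0000 7.5000 -6.0000]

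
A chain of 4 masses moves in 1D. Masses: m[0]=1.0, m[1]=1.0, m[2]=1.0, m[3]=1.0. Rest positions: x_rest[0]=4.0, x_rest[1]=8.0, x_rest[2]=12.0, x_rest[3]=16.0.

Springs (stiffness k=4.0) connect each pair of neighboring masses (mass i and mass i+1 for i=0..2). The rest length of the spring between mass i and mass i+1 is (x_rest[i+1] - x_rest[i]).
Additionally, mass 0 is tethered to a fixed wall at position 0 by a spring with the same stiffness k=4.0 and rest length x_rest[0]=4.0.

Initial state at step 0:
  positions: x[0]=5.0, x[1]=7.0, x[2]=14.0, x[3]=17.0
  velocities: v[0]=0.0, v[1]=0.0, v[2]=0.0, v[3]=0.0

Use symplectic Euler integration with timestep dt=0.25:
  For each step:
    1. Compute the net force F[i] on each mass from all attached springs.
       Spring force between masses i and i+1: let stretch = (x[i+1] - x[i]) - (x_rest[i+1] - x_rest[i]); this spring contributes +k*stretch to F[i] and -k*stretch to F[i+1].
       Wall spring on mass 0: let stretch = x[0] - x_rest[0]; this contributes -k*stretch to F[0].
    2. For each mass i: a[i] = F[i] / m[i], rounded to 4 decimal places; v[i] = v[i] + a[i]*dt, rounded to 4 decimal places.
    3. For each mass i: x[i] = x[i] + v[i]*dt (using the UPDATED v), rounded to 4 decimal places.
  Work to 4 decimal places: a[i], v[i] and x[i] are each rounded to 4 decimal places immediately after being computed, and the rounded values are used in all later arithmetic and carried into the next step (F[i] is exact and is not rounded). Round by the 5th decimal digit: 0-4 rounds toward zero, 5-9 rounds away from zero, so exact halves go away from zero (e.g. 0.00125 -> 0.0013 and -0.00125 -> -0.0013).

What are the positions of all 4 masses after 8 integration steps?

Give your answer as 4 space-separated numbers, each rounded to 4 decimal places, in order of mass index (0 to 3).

Step 0: x=[5.0000 7.0000 14.0000 17.0000] v=[0.0000 0.0000 0.0000 0.0000]
Step 1: x=[4.2500 8.2500 13.0000 17.2500] v=[-3.0000 5.0000 -4.0000 1.0000]
Step 2: x=[3.4375 9.6875 11.8750 17.4375] v=[-3.2500 5.7500 -4.5000 0.7500]
Step 3: x=[3.3281 10.1094 11.5938 17.2344] v=[-0.4375 1.6875 -1.1250 -0.8125]
Step 4: x=[4.0820 9.2071 12.3516 16.6211] v=[3.0157 -3.6094 3.0312 -2.4531]
Step 5: x=[5.0967 7.8096 13.3907 15.9405] v=[4.0588 -5.5900 4.1562 -2.7226]
Step 6: x=[5.5155 7.1292 13.6719 15.6224] v=[1.6750 -2.7218 1.1249 -1.2724]
Step 7: x=[4.9588 7.6810 12.8051 15.8167] v=[-2.2268 2.2072 -3.4673 0.7771]
Step 8: x=[3.8430 8.8333 11.4102 16.2581] v=[-4.4634 4.6091 -5.5798 1.7655]

Answer: 3.8430 8.8333 11.4102 16.2581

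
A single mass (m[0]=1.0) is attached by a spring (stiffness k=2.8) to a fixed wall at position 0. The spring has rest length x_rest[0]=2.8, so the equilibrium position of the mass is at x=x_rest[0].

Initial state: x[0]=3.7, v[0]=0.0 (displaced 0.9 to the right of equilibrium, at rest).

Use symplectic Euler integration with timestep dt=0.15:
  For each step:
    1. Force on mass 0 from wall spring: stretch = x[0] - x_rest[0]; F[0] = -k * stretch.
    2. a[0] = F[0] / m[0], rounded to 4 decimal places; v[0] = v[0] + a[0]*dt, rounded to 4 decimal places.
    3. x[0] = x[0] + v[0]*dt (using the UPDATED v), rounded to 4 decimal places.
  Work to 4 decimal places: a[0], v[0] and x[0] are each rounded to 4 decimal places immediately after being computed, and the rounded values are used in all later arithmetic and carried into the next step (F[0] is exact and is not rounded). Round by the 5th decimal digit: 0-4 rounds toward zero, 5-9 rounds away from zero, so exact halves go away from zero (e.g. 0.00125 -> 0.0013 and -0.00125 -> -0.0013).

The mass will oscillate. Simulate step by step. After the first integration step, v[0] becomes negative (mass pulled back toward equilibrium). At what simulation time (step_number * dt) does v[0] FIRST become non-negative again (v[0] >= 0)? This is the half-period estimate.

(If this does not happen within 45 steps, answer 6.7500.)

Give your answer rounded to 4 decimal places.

Answer: 1.9500

Derivation:
Step 0: x=[3.7000] v=[0.0000]
Step 1: x=[3.6433] v=[-0.3780]
Step 2: x=[3.5335] v=[-0.7322]
Step 3: x=[3.3775] v=[-1.0403]
Step 4: x=[3.1851] v=[-1.2829]
Step 5: x=[2.9684] v=[-1.4446]
Step 6: x=[2.7411] v=[-1.5153]
Step 7: x=[2.5175] v=[-1.4906]
Step 8: x=[2.3117] v=[-1.3720]
Step 9: x=[2.1367] v=[-1.1669]
Step 10: x=[2.0035] v=[-0.8883]
Step 11: x=[1.9204] v=[-0.5538]
Step 12: x=[1.8927] v=[-0.1844]
Step 13: x=[1.9222] v=[0.1967]
First v>=0 after going negative at step 13, time=1.9500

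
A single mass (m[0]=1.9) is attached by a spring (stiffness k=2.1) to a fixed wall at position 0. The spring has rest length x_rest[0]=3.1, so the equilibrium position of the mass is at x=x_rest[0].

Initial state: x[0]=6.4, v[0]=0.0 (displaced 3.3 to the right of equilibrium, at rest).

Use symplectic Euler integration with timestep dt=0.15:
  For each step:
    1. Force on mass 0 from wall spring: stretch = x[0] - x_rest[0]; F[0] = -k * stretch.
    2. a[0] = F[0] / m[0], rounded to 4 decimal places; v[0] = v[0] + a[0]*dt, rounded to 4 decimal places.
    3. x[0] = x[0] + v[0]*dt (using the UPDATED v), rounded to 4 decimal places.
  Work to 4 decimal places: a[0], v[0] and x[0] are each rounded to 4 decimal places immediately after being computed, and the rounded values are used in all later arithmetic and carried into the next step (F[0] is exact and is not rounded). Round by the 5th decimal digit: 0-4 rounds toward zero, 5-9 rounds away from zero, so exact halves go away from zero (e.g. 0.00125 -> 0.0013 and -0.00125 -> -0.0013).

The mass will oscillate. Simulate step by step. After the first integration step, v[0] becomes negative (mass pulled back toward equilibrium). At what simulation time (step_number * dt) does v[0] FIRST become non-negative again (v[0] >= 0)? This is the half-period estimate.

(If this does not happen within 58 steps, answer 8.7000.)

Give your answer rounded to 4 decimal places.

Answer: 3.0000

Derivation:
Step 0: x=[6.4000] v=[0.0000]
Step 1: x=[6.3179] v=[-0.5471]
Step 2: x=[6.1558] v=[-1.0806]
Step 3: x=[5.9177] v=[-1.5872]
Step 4: x=[5.6096] v=[-2.0543]
Step 5: x=[5.2390] v=[-2.4704]
Step 6: x=[4.8153] v=[-2.8250]
Step 7: x=[4.3489] v=[-3.1094]
Step 8: x=[3.8514] v=[-3.3165]
Step 9: x=[3.3352] v=[-3.4411]
Step 10: x=[2.8132] v=[-3.4801]
Step 11: x=[2.2983] v=[-3.4326]
Step 12: x=[1.8033] v=[-3.2997]
Step 13: x=[1.3406] v=[-3.0847]
Step 14: x=[0.9217] v=[-2.7930]
Step 15: x=[0.5569] v=[-2.4319]
Step 16: x=[0.2554] v=[-2.0103]
Step 17: x=[0.0246] v=[-1.5387]
Step 18: x=[-0.1297] v=[-1.0288]
Step 19: x=[-0.2037] v=[-0.4933]
Step 20: x=[-0.1955] v=[0.0544]
First v>=0 after going negative at step 20, time=3.0000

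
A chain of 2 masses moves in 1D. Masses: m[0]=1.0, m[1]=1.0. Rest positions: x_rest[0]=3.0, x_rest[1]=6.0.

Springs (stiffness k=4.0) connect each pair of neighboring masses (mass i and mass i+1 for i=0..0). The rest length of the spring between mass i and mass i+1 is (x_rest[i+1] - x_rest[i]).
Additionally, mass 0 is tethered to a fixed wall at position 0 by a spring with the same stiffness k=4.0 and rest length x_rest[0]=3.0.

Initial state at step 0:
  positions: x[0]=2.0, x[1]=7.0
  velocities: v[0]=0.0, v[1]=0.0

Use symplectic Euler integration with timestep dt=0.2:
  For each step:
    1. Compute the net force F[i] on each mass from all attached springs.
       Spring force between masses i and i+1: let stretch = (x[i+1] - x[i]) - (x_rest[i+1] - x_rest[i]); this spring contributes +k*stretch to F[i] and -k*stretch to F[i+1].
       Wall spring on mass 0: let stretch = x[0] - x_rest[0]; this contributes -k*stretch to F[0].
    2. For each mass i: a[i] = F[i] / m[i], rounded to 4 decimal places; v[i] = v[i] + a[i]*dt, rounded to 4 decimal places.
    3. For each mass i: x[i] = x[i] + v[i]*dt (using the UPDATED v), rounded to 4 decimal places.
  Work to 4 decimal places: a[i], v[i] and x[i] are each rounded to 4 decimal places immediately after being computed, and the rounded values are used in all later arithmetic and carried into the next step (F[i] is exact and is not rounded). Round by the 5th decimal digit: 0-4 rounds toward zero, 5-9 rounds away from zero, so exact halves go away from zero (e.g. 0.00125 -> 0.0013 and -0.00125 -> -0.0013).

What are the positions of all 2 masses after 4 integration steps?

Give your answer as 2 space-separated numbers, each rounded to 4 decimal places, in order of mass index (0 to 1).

Answer: 4.2941 5.3696

Derivation:
Step 0: x=[2.0000 7.0000] v=[0.0000 0.0000]
Step 1: x=[2.4800 6.6800] v=[2.4000 -1.6000]
Step 2: x=[3.2352 6.1680] v=[3.7760 -2.5600]
Step 3: x=[3.9420 5.6668] v=[3.5341 -2.5062]
Step 4: x=[4.2941 5.3696] v=[1.7603 -1.4860]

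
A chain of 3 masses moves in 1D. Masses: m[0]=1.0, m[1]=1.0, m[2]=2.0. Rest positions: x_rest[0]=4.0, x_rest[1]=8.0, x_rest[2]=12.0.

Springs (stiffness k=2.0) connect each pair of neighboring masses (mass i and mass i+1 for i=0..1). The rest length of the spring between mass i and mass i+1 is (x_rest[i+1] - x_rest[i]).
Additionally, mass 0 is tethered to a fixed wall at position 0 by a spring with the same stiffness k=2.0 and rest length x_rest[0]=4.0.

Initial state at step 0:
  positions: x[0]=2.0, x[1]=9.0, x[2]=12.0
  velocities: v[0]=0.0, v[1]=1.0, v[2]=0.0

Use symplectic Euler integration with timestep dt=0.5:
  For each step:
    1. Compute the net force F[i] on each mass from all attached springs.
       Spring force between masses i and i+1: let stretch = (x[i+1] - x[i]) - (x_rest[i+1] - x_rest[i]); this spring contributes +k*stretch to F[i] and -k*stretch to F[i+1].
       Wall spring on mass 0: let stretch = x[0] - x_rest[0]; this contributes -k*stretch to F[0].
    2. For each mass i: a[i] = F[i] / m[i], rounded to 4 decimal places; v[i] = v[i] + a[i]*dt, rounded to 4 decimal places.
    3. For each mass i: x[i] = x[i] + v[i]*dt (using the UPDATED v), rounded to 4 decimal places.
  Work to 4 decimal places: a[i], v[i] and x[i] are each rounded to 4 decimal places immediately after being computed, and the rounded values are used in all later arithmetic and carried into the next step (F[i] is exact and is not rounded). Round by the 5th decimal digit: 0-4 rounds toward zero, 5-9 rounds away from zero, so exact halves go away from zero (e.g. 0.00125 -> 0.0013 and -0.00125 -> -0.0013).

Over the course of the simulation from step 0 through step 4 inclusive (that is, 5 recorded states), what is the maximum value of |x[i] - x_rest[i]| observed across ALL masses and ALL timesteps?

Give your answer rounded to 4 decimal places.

Answer: 2.3828

Derivation:
Step 0: x=[2.0000 9.0000 12.0000] v=[0.0000 1.0000 0.0000]
Step 1: x=[4.5000 7.5000 12.2500] v=[5.0000 -3.0000 0.5000]
Step 2: x=[6.2500 6.8750 12.3125] v=[3.5000 -1.2500 0.1250]
Step 3: x=[5.1875 8.6563 12.0156] v=[-2.1250 3.5625 -0.5938]
Step 4: x=[3.2657 10.3828 11.8789] v=[-3.8437 3.4530 -0.2735]
Max displacement = 2.3828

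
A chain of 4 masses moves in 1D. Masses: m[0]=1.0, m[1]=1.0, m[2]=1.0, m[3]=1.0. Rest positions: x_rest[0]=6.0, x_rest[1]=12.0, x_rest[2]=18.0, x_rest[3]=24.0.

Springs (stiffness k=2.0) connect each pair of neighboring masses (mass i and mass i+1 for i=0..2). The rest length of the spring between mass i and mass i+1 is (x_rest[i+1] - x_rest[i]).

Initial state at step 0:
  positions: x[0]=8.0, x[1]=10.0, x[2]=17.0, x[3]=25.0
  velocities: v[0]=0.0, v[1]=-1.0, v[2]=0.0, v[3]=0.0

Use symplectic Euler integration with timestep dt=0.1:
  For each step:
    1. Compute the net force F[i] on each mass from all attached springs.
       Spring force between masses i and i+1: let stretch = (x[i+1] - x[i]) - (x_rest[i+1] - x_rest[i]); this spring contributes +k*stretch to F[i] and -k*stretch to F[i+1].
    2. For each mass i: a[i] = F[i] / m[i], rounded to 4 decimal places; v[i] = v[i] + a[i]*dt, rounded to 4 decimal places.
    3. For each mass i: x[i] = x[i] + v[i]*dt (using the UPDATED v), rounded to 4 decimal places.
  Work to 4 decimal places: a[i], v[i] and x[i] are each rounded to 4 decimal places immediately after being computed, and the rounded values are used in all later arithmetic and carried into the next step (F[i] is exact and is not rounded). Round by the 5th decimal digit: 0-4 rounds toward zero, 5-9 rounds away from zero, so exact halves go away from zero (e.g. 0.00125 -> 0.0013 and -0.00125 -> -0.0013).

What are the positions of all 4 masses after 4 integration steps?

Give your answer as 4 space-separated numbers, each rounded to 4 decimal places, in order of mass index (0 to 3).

Answer: 7.2334 10.5626 17.1863 24.6176

Derivation:
Step 0: x=[8.0000 10.0000 17.0000 25.0000] v=[0.0000 -1.0000 0.0000 0.0000]
Step 1: x=[7.9200 10.0000 17.0200 24.9600] v=[-0.8000 0.0000 0.2000 -0.4000]
Step 2: x=[7.7616 10.0988 17.0584 24.8812] v=[-1.5840 0.9880 0.3840 -0.7880]
Step 3: x=[7.5299 10.2901 17.1141 24.7659] v=[-2.3166 1.9125 0.5566 -1.1526]
Step 4: x=[7.2334 10.5626 17.1863 24.6176] v=[-2.9646 2.7253 0.7222 -1.4830]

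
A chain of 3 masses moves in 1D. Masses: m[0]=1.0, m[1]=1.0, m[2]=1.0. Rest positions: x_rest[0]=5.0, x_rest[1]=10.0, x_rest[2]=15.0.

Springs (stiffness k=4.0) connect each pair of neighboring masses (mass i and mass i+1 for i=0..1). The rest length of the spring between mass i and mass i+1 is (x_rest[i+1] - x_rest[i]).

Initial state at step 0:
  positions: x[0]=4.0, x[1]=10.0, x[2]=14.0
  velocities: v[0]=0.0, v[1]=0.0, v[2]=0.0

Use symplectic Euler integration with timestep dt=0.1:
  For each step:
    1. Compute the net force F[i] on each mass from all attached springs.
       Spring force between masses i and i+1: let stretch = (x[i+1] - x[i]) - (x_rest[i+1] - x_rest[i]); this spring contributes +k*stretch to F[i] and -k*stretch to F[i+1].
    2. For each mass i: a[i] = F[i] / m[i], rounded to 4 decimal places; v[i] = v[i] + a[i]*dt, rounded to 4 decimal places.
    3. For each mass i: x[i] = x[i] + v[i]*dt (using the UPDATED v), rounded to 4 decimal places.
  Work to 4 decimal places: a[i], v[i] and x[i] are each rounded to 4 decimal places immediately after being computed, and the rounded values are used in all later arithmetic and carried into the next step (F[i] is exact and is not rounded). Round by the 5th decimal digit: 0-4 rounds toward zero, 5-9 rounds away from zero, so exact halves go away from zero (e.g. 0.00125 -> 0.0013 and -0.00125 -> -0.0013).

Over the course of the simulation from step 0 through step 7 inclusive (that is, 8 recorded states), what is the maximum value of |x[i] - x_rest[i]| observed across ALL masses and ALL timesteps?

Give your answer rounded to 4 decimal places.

Step 0: x=[4.0000 10.0000 14.0000] v=[0.0000 0.0000 0.0000]
Step 1: x=[4.0400 9.9200 14.0400] v=[0.4000 -0.8000 0.4000]
Step 2: x=[4.1152 9.7696 14.1152] v=[0.7520 -1.5040 0.7520]
Step 3: x=[4.2166 9.5669 14.2166] v=[1.0138 -2.0275 1.0138]
Step 4: x=[4.3320 9.3361 14.3320] v=[1.1539 -2.3077 1.1539]
Step 5: x=[4.4476 9.1050 14.4476] v=[1.1555 -2.3110 1.1555]
Step 6: x=[4.5495 8.9013 14.5495] v=[1.0185 -2.0369 1.0185]
Step 7: x=[4.6254 8.7495 14.6254] v=[0.7592 -1.5183 0.7592]
Max displacement = 1.2505

Answer: 1.2505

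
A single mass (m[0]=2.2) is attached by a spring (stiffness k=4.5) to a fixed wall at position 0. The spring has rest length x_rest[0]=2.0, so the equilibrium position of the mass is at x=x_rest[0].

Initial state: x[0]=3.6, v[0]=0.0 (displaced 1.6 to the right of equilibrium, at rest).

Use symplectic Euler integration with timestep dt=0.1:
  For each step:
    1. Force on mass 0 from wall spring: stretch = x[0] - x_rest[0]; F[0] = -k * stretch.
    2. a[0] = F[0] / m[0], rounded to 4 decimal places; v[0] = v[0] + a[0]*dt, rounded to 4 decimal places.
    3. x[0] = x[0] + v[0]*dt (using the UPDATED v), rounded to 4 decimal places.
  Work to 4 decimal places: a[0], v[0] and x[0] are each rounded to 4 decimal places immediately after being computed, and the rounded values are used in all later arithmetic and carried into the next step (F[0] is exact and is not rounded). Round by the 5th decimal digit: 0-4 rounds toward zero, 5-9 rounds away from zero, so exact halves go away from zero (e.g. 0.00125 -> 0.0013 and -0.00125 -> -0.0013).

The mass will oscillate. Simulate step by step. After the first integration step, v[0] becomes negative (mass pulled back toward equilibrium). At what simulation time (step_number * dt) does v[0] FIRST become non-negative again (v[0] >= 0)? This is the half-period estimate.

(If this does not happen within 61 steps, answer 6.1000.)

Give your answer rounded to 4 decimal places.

Answer: 2.2000

Derivation:
Step 0: x=[3.6000] v=[0.0000]
Step 1: x=[3.5673] v=[-0.3273]
Step 2: x=[3.5025] v=[-0.6479]
Step 3: x=[3.4070] v=[-0.9552]
Step 4: x=[3.2827] v=[-1.2430]
Step 5: x=[3.1322] v=[-1.5054]
Step 6: x=[2.9585] v=[-1.7370]
Step 7: x=[2.7652] v=[-1.9331]
Step 8: x=[2.5562] v=[-2.0896]
Step 9: x=[2.3359] v=[-2.2034]
Step 10: x=[2.1087] v=[-2.2721]
Step 11: x=[1.8793] v=[-2.2943]
Step 12: x=[1.6523] v=[-2.2696]
Step 13: x=[1.4325] v=[-2.1985]
Step 14: x=[1.2243] v=[-2.0824]
Step 15: x=[1.0319] v=[-1.9237]
Step 16: x=[0.8593] v=[-1.7257]
Step 17: x=[0.7101] v=[-1.4924]
Step 18: x=[0.5872] v=[-1.2286]
Step 19: x=[0.4932] v=[-0.9396]
Step 20: x=[0.4301] v=[-0.6314]
Step 21: x=[0.3991] v=[-0.3103]
Step 22: x=[0.4008] v=[0.0172]
First v>=0 after going negative at step 22, time=2.2000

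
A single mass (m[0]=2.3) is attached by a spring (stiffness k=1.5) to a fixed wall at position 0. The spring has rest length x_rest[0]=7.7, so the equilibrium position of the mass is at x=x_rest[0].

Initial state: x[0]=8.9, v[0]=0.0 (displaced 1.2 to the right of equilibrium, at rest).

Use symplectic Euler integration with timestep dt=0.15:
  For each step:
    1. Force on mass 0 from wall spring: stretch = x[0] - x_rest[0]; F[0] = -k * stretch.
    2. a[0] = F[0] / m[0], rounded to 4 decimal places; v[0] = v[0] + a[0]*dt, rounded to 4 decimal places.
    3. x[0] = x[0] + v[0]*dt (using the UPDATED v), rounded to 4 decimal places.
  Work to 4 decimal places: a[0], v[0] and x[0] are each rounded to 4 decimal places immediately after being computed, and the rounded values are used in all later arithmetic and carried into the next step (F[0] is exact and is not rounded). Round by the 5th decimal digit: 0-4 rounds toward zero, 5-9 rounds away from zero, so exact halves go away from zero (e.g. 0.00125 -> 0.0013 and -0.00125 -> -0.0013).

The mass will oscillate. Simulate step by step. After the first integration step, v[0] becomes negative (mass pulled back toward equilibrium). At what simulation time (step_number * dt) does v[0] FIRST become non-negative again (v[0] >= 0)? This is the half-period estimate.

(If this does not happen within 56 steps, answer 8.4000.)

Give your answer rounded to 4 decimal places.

Step 0: x=[8.9000] v=[0.0000]
Step 1: x=[8.8824] v=[-0.1174]
Step 2: x=[8.8474] v=[-0.2331]
Step 3: x=[8.7956] v=[-0.3453]
Step 4: x=[8.7277] v=[-0.4525]
Step 5: x=[8.6448] v=[-0.5530]
Step 6: x=[8.5480] v=[-0.6454]
Step 7: x=[8.4387] v=[-0.7284]
Step 8: x=[8.3186] v=[-0.8007]
Step 9: x=[8.1894] v=[-0.8612]
Step 10: x=[8.0530] v=[-0.9091]
Step 11: x=[7.9115] v=[-0.9436]
Step 12: x=[7.7669] v=[-0.9643]
Step 13: x=[7.6213] v=[-0.9708]
Step 14: x=[7.4768] v=[-0.9631]
Step 15: x=[7.3356] v=[-0.9413]
Step 16: x=[7.1998] v=[-0.9056]
Step 17: x=[7.0713] v=[-0.8567]
Step 18: x=[6.9520] v=[-0.7952]
Step 19: x=[6.8437] v=[-0.7220]
Step 20: x=[6.7480] v=[-0.6382]
Step 21: x=[6.6662] v=[-0.5451]
Step 22: x=[6.5996] v=[-0.4440]
Step 23: x=[6.5492] v=[-0.3363]
Step 24: x=[6.5156] v=[-0.2237]
Step 25: x=[6.4994] v=[-0.1078]
Step 26: x=[6.5009] v=[0.0097]
First v>=0 after going negative at step 26, time=3.9000

Answer: 3.9000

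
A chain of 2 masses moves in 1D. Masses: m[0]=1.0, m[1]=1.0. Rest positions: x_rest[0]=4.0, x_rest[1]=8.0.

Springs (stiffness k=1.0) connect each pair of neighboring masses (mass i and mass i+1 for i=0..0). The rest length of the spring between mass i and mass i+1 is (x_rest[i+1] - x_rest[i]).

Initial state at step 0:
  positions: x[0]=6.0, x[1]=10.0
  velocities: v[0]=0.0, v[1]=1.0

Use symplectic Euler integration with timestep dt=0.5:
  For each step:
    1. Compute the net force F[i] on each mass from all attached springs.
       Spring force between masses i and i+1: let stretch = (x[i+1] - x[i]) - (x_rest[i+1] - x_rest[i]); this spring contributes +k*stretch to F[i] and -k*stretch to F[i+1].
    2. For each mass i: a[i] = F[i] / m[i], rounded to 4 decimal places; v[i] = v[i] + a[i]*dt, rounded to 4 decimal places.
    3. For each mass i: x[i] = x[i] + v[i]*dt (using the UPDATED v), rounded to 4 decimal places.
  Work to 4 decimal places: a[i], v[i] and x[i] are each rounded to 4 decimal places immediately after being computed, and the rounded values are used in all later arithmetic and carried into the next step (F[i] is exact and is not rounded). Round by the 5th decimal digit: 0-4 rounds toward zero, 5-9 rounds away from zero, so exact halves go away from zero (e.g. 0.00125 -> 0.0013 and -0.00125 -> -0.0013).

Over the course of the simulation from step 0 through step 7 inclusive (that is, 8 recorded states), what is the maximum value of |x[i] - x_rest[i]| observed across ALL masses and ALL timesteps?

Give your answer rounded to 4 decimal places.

Step 0: x=[6.0000 10.0000] v=[0.0000 1.0000]
Step 1: x=[6.0000 10.5000] v=[0.0000 1.0000]
Step 2: x=[6.1250 10.8750] v=[0.2500 0.7500]
Step 3: x=[6.4375 11.0625] v=[0.6250 0.3750]
Step 4: x=[6.9063 11.0938] v=[0.9375 0.0625]
Step 5: x=[7.4220 11.0782] v=[1.0313 -0.0313]
Step 6: x=[7.8517 11.1485] v=[0.8594 0.1406]
Step 7: x=[8.1056 11.3946] v=[0.5078 0.4922]
Max displacement = 4.1056

Answer: 4.1056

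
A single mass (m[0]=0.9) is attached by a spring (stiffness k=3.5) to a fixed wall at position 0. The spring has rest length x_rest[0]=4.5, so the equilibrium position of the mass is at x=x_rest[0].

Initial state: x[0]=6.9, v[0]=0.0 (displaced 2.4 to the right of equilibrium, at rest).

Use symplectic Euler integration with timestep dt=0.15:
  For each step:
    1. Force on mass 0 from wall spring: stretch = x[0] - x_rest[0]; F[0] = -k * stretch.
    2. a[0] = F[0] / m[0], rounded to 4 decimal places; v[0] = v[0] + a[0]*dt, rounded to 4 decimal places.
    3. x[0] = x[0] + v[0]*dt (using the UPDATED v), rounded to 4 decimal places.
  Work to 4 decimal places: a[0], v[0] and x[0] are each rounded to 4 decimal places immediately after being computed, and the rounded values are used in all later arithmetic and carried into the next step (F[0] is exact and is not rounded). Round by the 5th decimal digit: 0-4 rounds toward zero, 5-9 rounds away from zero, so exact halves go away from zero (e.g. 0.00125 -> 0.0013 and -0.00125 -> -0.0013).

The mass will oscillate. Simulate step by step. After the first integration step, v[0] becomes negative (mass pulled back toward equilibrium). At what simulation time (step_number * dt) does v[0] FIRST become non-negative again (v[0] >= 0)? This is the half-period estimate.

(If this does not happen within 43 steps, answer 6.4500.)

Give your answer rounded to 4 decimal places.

Answer: 1.6500

Derivation:
Step 0: x=[6.9000] v=[0.0000]
Step 1: x=[6.6900] v=[-1.4000]
Step 2: x=[6.2884] v=[-2.6775]
Step 3: x=[5.7303] v=[-3.7207]
Step 4: x=[5.0645] v=[-4.4384]
Step 5: x=[4.3493] v=[-4.7677]
Step 6: x=[3.6473] v=[-4.6798]
Step 7: x=[3.0199] v=[-4.1824]
Step 8: x=[2.5221] v=[-3.3190]
Step 9: x=[2.1973] v=[-2.1652]
Step 10: x=[2.0740] v=[-0.8220]
Step 11: x=[2.1630] v=[0.5932]
First v>=0 after going negative at step 11, time=1.6500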